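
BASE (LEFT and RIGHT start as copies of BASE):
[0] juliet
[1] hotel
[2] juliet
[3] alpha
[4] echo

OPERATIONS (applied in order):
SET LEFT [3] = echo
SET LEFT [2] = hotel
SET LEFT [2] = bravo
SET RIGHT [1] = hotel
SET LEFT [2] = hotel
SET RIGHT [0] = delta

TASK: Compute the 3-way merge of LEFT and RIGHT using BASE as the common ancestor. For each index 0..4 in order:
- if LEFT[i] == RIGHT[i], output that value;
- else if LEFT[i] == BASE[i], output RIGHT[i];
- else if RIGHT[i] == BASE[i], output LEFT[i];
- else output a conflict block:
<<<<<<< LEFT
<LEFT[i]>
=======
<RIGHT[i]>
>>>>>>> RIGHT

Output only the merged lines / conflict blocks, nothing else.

Final LEFT:  [juliet, hotel, hotel, echo, echo]
Final RIGHT: [delta, hotel, juliet, alpha, echo]
i=0: L=juliet=BASE, R=delta -> take RIGHT -> delta
i=1: L=hotel R=hotel -> agree -> hotel
i=2: L=hotel, R=juliet=BASE -> take LEFT -> hotel
i=3: L=echo, R=alpha=BASE -> take LEFT -> echo
i=4: L=echo R=echo -> agree -> echo

Answer: delta
hotel
hotel
echo
echo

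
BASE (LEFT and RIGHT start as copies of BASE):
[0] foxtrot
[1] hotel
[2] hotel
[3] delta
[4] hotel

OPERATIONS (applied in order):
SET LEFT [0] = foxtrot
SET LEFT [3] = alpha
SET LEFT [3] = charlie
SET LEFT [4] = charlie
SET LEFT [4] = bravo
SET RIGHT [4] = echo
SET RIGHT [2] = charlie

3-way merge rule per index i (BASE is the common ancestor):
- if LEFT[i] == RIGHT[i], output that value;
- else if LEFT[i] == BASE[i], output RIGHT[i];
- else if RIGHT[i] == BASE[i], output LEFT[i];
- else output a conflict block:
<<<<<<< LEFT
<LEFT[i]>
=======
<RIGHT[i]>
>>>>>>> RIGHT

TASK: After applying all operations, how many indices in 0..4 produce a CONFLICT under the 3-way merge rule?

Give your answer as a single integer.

Final LEFT:  [foxtrot, hotel, hotel, charlie, bravo]
Final RIGHT: [foxtrot, hotel, charlie, delta, echo]
i=0: L=foxtrot R=foxtrot -> agree -> foxtrot
i=1: L=hotel R=hotel -> agree -> hotel
i=2: L=hotel=BASE, R=charlie -> take RIGHT -> charlie
i=3: L=charlie, R=delta=BASE -> take LEFT -> charlie
i=4: BASE=hotel L=bravo R=echo all differ -> CONFLICT
Conflict count: 1

Answer: 1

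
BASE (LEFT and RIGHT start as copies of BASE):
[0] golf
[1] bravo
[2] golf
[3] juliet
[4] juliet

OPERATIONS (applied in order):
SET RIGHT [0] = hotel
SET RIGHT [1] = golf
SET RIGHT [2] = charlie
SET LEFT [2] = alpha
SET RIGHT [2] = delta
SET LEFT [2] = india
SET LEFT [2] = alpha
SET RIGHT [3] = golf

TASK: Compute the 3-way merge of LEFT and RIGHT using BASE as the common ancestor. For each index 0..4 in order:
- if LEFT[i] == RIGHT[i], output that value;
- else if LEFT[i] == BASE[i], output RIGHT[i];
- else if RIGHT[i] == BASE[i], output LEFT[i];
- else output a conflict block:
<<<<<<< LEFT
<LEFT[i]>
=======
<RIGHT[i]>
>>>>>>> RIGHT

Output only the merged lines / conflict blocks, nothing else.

Answer: hotel
golf
<<<<<<< LEFT
alpha
=======
delta
>>>>>>> RIGHT
golf
juliet

Derivation:
Final LEFT:  [golf, bravo, alpha, juliet, juliet]
Final RIGHT: [hotel, golf, delta, golf, juliet]
i=0: L=golf=BASE, R=hotel -> take RIGHT -> hotel
i=1: L=bravo=BASE, R=golf -> take RIGHT -> golf
i=2: BASE=golf L=alpha R=delta all differ -> CONFLICT
i=3: L=juliet=BASE, R=golf -> take RIGHT -> golf
i=4: L=juliet R=juliet -> agree -> juliet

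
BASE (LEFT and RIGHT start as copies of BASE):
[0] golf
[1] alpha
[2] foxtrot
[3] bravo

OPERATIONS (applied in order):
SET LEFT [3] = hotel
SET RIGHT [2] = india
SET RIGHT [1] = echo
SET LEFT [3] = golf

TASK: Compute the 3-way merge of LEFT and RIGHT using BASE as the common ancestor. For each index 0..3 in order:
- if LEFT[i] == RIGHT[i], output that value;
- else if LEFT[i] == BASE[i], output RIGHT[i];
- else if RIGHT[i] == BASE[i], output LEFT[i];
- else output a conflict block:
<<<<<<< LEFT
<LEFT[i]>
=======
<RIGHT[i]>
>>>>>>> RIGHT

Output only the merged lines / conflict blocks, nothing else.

Answer: golf
echo
india
golf

Derivation:
Final LEFT:  [golf, alpha, foxtrot, golf]
Final RIGHT: [golf, echo, india, bravo]
i=0: L=golf R=golf -> agree -> golf
i=1: L=alpha=BASE, R=echo -> take RIGHT -> echo
i=2: L=foxtrot=BASE, R=india -> take RIGHT -> india
i=3: L=golf, R=bravo=BASE -> take LEFT -> golf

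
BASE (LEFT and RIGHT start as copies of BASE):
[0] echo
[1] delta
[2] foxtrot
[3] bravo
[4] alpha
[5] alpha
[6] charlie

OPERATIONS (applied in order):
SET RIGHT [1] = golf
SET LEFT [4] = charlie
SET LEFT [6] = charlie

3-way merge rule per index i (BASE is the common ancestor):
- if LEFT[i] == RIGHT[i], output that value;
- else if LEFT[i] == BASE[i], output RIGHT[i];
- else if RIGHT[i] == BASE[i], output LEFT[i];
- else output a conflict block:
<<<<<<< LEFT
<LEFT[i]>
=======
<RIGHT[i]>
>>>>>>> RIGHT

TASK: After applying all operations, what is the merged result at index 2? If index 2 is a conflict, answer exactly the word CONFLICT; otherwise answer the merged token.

Answer: foxtrot

Derivation:
Final LEFT:  [echo, delta, foxtrot, bravo, charlie, alpha, charlie]
Final RIGHT: [echo, golf, foxtrot, bravo, alpha, alpha, charlie]
i=0: L=echo R=echo -> agree -> echo
i=1: L=delta=BASE, R=golf -> take RIGHT -> golf
i=2: L=foxtrot R=foxtrot -> agree -> foxtrot
i=3: L=bravo R=bravo -> agree -> bravo
i=4: L=charlie, R=alpha=BASE -> take LEFT -> charlie
i=5: L=alpha R=alpha -> agree -> alpha
i=6: L=charlie R=charlie -> agree -> charlie
Index 2 -> foxtrot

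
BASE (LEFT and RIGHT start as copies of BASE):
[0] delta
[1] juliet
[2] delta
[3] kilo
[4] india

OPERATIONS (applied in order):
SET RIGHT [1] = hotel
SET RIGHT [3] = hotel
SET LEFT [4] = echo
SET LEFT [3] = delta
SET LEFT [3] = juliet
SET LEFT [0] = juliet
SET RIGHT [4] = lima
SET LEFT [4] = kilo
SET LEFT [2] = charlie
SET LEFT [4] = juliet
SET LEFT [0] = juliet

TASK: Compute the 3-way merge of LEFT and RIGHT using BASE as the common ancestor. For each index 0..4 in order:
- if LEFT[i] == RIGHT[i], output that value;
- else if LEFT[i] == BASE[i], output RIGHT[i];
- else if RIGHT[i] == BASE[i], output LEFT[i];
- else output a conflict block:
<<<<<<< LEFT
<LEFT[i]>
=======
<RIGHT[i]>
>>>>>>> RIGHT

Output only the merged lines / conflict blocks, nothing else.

Final LEFT:  [juliet, juliet, charlie, juliet, juliet]
Final RIGHT: [delta, hotel, delta, hotel, lima]
i=0: L=juliet, R=delta=BASE -> take LEFT -> juliet
i=1: L=juliet=BASE, R=hotel -> take RIGHT -> hotel
i=2: L=charlie, R=delta=BASE -> take LEFT -> charlie
i=3: BASE=kilo L=juliet R=hotel all differ -> CONFLICT
i=4: BASE=india L=juliet R=lima all differ -> CONFLICT

Answer: juliet
hotel
charlie
<<<<<<< LEFT
juliet
=======
hotel
>>>>>>> RIGHT
<<<<<<< LEFT
juliet
=======
lima
>>>>>>> RIGHT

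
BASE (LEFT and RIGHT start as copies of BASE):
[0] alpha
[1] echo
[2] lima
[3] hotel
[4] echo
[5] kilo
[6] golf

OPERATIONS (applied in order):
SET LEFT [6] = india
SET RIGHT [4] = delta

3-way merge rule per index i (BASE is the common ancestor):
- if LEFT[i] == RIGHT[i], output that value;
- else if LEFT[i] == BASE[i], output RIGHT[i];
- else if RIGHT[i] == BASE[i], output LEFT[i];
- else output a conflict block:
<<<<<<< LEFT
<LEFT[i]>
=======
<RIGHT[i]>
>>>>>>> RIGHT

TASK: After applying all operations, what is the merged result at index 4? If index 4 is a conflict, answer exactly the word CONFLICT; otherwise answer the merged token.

Final LEFT:  [alpha, echo, lima, hotel, echo, kilo, india]
Final RIGHT: [alpha, echo, lima, hotel, delta, kilo, golf]
i=0: L=alpha R=alpha -> agree -> alpha
i=1: L=echo R=echo -> agree -> echo
i=2: L=lima R=lima -> agree -> lima
i=3: L=hotel R=hotel -> agree -> hotel
i=4: L=echo=BASE, R=delta -> take RIGHT -> delta
i=5: L=kilo R=kilo -> agree -> kilo
i=6: L=india, R=golf=BASE -> take LEFT -> india
Index 4 -> delta

Answer: delta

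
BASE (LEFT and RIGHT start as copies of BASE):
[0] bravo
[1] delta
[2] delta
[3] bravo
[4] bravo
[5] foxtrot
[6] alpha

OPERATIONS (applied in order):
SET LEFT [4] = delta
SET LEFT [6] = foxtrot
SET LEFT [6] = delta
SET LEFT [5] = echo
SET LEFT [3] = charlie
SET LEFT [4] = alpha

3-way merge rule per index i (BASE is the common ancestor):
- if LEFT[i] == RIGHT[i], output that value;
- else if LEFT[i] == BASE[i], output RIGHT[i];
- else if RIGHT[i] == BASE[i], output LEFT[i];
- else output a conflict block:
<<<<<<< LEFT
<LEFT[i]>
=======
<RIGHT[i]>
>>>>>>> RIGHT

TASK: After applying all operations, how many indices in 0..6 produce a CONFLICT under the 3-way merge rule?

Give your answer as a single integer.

Answer: 0

Derivation:
Final LEFT:  [bravo, delta, delta, charlie, alpha, echo, delta]
Final RIGHT: [bravo, delta, delta, bravo, bravo, foxtrot, alpha]
i=0: L=bravo R=bravo -> agree -> bravo
i=1: L=delta R=delta -> agree -> delta
i=2: L=delta R=delta -> agree -> delta
i=3: L=charlie, R=bravo=BASE -> take LEFT -> charlie
i=4: L=alpha, R=bravo=BASE -> take LEFT -> alpha
i=5: L=echo, R=foxtrot=BASE -> take LEFT -> echo
i=6: L=delta, R=alpha=BASE -> take LEFT -> delta
Conflict count: 0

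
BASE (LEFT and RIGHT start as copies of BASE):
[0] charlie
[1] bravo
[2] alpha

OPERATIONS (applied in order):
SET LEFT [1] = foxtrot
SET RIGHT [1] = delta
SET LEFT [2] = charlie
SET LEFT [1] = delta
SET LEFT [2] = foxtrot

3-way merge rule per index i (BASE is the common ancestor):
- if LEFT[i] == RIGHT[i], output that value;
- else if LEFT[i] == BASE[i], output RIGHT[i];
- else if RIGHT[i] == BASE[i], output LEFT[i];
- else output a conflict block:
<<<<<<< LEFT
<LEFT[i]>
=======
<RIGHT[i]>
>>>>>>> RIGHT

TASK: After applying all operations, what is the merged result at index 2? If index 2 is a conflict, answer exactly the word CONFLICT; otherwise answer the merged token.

Answer: foxtrot

Derivation:
Final LEFT:  [charlie, delta, foxtrot]
Final RIGHT: [charlie, delta, alpha]
i=0: L=charlie R=charlie -> agree -> charlie
i=1: L=delta R=delta -> agree -> delta
i=2: L=foxtrot, R=alpha=BASE -> take LEFT -> foxtrot
Index 2 -> foxtrot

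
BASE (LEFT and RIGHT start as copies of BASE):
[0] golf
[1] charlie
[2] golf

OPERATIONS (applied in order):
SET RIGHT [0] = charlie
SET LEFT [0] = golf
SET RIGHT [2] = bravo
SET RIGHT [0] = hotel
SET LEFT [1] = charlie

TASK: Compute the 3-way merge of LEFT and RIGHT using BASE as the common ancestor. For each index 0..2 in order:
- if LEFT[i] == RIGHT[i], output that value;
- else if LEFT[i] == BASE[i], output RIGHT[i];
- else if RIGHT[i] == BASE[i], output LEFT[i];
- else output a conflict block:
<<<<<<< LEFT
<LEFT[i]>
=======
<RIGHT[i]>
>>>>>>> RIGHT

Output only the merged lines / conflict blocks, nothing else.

Final LEFT:  [golf, charlie, golf]
Final RIGHT: [hotel, charlie, bravo]
i=0: L=golf=BASE, R=hotel -> take RIGHT -> hotel
i=1: L=charlie R=charlie -> agree -> charlie
i=2: L=golf=BASE, R=bravo -> take RIGHT -> bravo

Answer: hotel
charlie
bravo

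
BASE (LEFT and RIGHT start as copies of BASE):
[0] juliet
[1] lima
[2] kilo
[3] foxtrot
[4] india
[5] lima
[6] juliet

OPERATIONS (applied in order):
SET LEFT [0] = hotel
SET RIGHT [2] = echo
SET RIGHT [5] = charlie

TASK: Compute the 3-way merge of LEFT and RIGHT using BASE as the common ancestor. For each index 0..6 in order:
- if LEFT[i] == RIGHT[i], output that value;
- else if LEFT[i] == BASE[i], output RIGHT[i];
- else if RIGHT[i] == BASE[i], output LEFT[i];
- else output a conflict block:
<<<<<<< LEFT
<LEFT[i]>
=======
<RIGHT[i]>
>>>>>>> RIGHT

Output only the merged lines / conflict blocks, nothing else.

Answer: hotel
lima
echo
foxtrot
india
charlie
juliet

Derivation:
Final LEFT:  [hotel, lima, kilo, foxtrot, india, lima, juliet]
Final RIGHT: [juliet, lima, echo, foxtrot, india, charlie, juliet]
i=0: L=hotel, R=juliet=BASE -> take LEFT -> hotel
i=1: L=lima R=lima -> agree -> lima
i=2: L=kilo=BASE, R=echo -> take RIGHT -> echo
i=3: L=foxtrot R=foxtrot -> agree -> foxtrot
i=4: L=india R=india -> agree -> india
i=5: L=lima=BASE, R=charlie -> take RIGHT -> charlie
i=6: L=juliet R=juliet -> agree -> juliet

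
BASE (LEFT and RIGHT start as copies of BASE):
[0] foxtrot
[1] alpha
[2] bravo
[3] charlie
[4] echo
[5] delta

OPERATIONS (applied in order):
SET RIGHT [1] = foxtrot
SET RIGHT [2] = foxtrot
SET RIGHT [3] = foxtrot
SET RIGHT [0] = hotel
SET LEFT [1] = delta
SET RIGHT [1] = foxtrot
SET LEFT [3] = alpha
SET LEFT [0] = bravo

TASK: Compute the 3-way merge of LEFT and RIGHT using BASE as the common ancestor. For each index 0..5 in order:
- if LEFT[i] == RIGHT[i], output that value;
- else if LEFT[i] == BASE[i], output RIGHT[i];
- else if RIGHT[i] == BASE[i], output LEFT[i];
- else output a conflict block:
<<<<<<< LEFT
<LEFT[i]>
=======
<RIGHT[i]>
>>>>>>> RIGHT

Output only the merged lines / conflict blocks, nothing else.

Answer: <<<<<<< LEFT
bravo
=======
hotel
>>>>>>> RIGHT
<<<<<<< LEFT
delta
=======
foxtrot
>>>>>>> RIGHT
foxtrot
<<<<<<< LEFT
alpha
=======
foxtrot
>>>>>>> RIGHT
echo
delta

Derivation:
Final LEFT:  [bravo, delta, bravo, alpha, echo, delta]
Final RIGHT: [hotel, foxtrot, foxtrot, foxtrot, echo, delta]
i=0: BASE=foxtrot L=bravo R=hotel all differ -> CONFLICT
i=1: BASE=alpha L=delta R=foxtrot all differ -> CONFLICT
i=2: L=bravo=BASE, R=foxtrot -> take RIGHT -> foxtrot
i=3: BASE=charlie L=alpha R=foxtrot all differ -> CONFLICT
i=4: L=echo R=echo -> agree -> echo
i=5: L=delta R=delta -> agree -> delta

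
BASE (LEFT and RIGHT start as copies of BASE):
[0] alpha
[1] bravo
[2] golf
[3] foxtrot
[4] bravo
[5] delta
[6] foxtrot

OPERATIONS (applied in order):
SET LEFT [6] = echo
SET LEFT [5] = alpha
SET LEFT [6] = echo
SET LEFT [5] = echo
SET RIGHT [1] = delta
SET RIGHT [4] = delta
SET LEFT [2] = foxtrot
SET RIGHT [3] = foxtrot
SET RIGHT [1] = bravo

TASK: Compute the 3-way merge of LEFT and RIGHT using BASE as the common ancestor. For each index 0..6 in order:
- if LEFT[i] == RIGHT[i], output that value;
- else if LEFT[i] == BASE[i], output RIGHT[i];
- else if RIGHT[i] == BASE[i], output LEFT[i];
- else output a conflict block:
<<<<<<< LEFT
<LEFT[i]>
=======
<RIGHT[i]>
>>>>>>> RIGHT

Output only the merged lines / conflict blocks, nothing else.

Final LEFT:  [alpha, bravo, foxtrot, foxtrot, bravo, echo, echo]
Final RIGHT: [alpha, bravo, golf, foxtrot, delta, delta, foxtrot]
i=0: L=alpha R=alpha -> agree -> alpha
i=1: L=bravo R=bravo -> agree -> bravo
i=2: L=foxtrot, R=golf=BASE -> take LEFT -> foxtrot
i=3: L=foxtrot R=foxtrot -> agree -> foxtrot
i=4: L=bravo=BASE, R=delta -> take RIGHT -> delta
i=5: L=echo, R=delta=BASE -> take LEFT -> echo
i=6: L=echo, R=foxtrot=BASE -> take LEFT -> echo

Answer: alpha
bravo
foxtrot
foxtrot
delta
echo
echo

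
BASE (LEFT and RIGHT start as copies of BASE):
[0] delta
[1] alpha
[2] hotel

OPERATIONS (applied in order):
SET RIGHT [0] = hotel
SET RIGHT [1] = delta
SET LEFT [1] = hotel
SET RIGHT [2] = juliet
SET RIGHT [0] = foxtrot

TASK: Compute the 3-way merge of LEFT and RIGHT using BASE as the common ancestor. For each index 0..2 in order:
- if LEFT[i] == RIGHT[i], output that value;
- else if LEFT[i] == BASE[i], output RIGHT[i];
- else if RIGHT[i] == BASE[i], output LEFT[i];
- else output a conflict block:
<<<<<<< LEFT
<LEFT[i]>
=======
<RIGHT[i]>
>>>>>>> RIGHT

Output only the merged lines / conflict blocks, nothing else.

Final LEFT:  [delta, hotel, hotel]
Final RIGHT: [foxtrot, delta, juliet]
i=0: L=delta=BASE, R=foxtrot -> take RIGHT -> foxtrot
i=1: BASE=alpha L=hotel R=delta all differ -> CONFLICT
i=2: L=hotel=BASE, R=juliet -> take RIGHT -> juliet

Answer: foxtrot
<<<<<<< LEFT
hotel
=======
delta
>>>>>>> RIGHT
juliet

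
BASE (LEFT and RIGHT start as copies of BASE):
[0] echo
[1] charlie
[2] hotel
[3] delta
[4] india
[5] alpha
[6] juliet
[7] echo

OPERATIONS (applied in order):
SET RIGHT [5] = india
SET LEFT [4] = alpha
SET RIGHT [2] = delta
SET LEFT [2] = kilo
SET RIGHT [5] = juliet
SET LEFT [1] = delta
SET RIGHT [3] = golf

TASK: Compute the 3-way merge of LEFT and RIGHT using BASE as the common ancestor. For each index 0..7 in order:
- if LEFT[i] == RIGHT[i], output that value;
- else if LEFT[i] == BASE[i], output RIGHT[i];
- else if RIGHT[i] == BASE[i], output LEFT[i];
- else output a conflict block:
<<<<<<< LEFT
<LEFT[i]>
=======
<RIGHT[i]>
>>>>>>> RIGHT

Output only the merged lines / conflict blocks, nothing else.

Final LEFT:  [echo, delta, kilo, delta, alpha, alpha, juliet, echo]
Final RIGHT: [echo, charlie, delta, golf, india, juliet, juliet, echo]
i=0: L=echo R=echo -> agree -> echo
i=1: L=delta, R=charlie=BASE -> take LEFT -> delta
i=2: BASE=hotel L=kilo R=delta all differ -> CONFLICT
i=3: L=delta=BASE, R=golf -> take RIGHT -> golf
i=4: L=alpha, R=india=BASE -> take LEFT -> alpha
i=5: L=alpha=BASE, R=juliet -> take RIGHT -> juliet
i=6: L=juliet R=juliet -> agree -> juliet
i=7: L=echo R=echo -> agree -> echo

Answer: echo
delta
<<<<<<< LEFT
kilo
=======
delta
>>>>>>> RIGHT
golf
alpha
juliet
juliet
echo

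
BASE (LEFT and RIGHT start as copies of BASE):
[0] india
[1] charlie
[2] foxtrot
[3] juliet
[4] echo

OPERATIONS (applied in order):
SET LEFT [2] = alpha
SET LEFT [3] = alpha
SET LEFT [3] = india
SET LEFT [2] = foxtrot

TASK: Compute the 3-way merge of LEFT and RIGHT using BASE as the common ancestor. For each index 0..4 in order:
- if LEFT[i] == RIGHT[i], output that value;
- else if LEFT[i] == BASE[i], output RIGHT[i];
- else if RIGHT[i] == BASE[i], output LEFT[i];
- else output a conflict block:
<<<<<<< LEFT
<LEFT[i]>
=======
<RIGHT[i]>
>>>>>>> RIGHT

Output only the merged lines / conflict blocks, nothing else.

Answer: india
charlie
foxtrot
india
echo

Derivation:
Final LEFT:  [india, charlie, foxtrot, india, echo]
Final RIGHT: [india, charlie, foxtrot, juliet, echo]
i=0: L=india R=india -> agree -> india
i=1: L=charlie R=charlie -> agree -> charlie
i=2: L=foxtrot R=foxtrot -> agree -> foxtrot
i=3: L=india, R=juliet=BASE -> take LEFT -> india
i=4: L=echo R=echo -> agree -> echo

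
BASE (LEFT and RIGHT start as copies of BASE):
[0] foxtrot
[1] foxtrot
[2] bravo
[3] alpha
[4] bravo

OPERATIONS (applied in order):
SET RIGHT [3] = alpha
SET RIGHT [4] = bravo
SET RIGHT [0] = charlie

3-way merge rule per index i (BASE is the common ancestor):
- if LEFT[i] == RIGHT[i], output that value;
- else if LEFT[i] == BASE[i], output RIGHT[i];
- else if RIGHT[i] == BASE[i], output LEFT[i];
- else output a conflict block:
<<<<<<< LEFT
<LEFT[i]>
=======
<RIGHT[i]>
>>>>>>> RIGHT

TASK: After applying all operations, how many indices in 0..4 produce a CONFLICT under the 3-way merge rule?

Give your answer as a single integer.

Final LEFT:  [foxtrot, foxtrot, bravo, alpha, bravo]
Final RIGHT: [charlie, foxtrot, bravo, alpha, bravo]
i=0: L=foxtrot=BASE, R=charlie -> take RIGHT -> charlie
i=1: L=foxtrot R=foxtrot -> agree -> foxtrot
i=2: L=bravo R=bravo -> agree -> bravo
i=3: L=alpha R=alpha -> agree -> alpha
i=4: L=bravo R=bravo -> agree -> bravo
Conflict count: 0

Answer: 0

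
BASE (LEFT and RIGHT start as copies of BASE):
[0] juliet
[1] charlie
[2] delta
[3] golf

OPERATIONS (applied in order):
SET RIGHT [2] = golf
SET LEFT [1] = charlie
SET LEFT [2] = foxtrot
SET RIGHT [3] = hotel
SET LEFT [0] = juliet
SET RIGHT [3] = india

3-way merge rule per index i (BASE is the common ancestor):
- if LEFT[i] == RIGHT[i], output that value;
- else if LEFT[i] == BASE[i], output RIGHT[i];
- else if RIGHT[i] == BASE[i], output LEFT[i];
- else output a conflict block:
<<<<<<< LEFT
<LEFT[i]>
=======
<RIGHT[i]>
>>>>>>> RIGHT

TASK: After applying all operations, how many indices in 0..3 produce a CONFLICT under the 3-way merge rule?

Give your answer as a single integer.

Answer: 1

Derivation:
Final LEFT:  [juliet, charlie, foxtrot, golf]
Final RIGHT: [juliet, charlie, golf, india]
i=0: L=juliet R=juliet -> agree -> juliet
i=1: L=charlie R=charlie -> agree -> charlie
i=2: BASE=delta L=foxtrot R=golf all differ -> CONFLICT
i=3: L=golf=BASE, R=india -> take RIGHT -> india
Conflict count: 1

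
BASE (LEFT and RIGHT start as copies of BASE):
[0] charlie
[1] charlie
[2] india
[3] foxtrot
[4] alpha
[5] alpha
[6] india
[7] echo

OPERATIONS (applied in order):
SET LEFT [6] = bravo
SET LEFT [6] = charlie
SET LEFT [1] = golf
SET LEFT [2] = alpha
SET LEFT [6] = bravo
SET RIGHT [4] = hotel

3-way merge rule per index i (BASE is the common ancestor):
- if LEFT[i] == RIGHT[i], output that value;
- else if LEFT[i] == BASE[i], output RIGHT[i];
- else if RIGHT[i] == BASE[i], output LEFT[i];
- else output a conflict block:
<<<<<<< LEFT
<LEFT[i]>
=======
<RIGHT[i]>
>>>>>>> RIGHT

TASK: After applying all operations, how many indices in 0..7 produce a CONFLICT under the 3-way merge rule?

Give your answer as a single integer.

Answer: 0

Derivation:
Final LEFT:  [charlie, golf, alpha, foxtrot, alpha, alpha, bravo, echo]
Final RIGHT: [charlie, charlie, india, foxtrot, hotel, alpha, india, echo]
i=0: L=charlie R=charlie -> agree -> charlie
i=1: L=golf, R=charlie=BASE -> take LEFT -> golf
i=2: L=alpha, R=india=BASE -> take LEFT -> alpha
i=3: L=foxtrot R=foxtrot -> agree -> foxtrot
i=4: L=alpha=BASE, R=hotel -> take RIGHT -> hotel
i=5: L=alpha R=alpha -> agree -> alpha
i=6: L=bravo, R=india=BASE -> take LEFT -> bravo
i=7: L=echo R=echo -> agree -> echo
Conflict count: 0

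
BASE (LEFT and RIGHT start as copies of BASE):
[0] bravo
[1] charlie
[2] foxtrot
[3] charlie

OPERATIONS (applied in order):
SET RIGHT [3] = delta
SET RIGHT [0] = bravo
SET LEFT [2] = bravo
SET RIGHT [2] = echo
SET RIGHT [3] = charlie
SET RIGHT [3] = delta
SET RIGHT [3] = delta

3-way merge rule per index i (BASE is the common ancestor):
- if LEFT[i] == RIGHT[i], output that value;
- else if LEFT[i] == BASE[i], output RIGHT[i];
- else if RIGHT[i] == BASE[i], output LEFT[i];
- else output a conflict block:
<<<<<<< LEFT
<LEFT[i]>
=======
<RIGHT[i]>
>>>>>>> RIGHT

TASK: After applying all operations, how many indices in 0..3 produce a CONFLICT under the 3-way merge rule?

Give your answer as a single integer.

Answer: 1

Derivation:
Final LEFT:  [bravo, charlie, bravo, charlie]
Final RIGHT: [bravo, charlie, echo, delta]
i=0: L=bravo R=bravo -> agree -> bravo
i=1: L=charlie R=charlie -> agree -> charlie
i=2: BASE=foxtrot L=bravo R=echo all differ -> CONFLICT
i=3: L=charlie=BASE, R=delta -> take RIGHT -> delta
Conflict count: 1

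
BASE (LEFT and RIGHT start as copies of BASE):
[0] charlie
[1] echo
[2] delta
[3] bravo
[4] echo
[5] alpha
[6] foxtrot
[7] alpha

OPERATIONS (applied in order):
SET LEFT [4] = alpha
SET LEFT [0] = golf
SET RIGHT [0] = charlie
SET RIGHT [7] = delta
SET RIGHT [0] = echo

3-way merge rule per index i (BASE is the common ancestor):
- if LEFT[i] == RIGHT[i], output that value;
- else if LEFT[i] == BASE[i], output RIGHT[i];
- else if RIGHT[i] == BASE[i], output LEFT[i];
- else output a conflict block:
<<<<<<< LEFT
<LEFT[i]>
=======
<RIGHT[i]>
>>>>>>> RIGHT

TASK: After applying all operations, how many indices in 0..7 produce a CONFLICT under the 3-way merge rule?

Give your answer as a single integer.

Final LEFT:  [golf, echo, delta, bravo, alpha, alpha, foxtrot, alpha]
Final RIGHT: [echo, echo, delta, bravo, echo, alpha, foxtrot, delta]
i=0: BASE=charlie L=golf R=echo all differ -> CONFLICT
i=1: L=echo R=echo -> agree -> echo
i=2: L=delta R=delta -> agree -> delta
i=3: L=bravo R=bravo -> agree -> bravo
i=4: L=alpha, R=echo=BASE -> take LEFT -> alpha
i=5: L=alpha R=alpha -> agree -> alpha
i=6: L=foxtrot R=foxtrot -> agree -> foxtrot
i=7: L=alpha=BASE, R=delta -> take RIGHT -> delta
Conflict count: 1

Answer: 1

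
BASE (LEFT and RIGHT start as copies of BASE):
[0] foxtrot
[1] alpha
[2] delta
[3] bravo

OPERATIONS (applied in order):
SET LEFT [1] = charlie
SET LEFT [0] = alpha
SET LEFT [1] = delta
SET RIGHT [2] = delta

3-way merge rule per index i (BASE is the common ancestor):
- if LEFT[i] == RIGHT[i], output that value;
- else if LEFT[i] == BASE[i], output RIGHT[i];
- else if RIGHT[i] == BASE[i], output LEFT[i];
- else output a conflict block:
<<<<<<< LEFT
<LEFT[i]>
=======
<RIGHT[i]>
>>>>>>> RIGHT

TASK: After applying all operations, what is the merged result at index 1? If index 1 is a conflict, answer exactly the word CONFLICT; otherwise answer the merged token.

Final LEFT:  [alpha, delta, delta, bravo]
Final RIGHT: [foxtrot, alpha, delta, bravo]
i=0: L=alpha, R=foxtrot=BASE -> take LEFT -> alpha
i=1: L=delta, R=alpha=BASE -> take LEFT -> delta
i=2: L=delta R=delta -> agree -> delta
i=3: L=bravo R=bravo -> agree -> bravo
Index 1 -> delta

Answer: delta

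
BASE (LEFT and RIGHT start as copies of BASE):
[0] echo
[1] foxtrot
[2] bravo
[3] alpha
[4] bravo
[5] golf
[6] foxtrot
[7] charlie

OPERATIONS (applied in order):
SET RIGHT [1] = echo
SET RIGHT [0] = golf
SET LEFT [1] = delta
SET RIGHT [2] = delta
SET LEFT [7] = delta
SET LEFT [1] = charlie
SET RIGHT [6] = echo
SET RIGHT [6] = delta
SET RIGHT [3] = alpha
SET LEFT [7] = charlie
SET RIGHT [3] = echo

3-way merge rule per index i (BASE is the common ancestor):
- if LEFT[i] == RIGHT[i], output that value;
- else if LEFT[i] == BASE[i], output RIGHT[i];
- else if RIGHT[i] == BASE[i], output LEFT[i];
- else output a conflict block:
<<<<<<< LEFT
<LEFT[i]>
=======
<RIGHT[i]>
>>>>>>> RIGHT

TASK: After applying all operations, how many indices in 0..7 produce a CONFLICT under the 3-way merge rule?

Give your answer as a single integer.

Final LEFT:  [echo, charlie, bravo, alpha, bravo, golf, foxtrot, charlie]
Final RIGHT: [golf, echo, delta, echo, bravo, golf, delta, charlie]
i=0: L=echo=BASE, R=golf -> take RIGHT -> golf
i=1: BASE=foxtrot L=charlie R=echo all differ -> CONFLICT
i=2: L=bravo=BASE, R=delta -> take RIGHT -> delta
i=3: L=alpha=BASE, R=echo -> take RIGHT -> echo
i=4: L=bravo R=bravo -> agree -> bravo
i=5: L=golf R=golf -> agree -> golf
i=6: L=foxtrot=BASE, R=delta -> take RIGHT -> delta
i=7: L=charlie R=charlie -> agree -> charlie
Conflict count: 1

Answer: 1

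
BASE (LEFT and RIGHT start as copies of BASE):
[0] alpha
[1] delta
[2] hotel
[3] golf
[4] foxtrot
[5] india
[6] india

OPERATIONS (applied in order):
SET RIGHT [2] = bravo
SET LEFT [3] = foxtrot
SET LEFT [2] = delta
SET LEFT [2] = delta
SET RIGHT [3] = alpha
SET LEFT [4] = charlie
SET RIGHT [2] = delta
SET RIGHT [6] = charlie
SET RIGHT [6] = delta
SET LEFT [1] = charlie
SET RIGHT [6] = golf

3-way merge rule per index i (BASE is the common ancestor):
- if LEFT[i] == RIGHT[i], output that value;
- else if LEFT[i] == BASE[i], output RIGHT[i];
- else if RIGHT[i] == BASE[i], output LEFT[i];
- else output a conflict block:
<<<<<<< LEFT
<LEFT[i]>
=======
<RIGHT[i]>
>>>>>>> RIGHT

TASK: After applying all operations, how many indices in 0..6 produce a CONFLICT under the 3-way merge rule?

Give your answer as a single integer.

Final LEFT:  [alpha, charlie, delta, foxtrot, charlie, india, india]
Final RIGHT: [alpha, delta, delta, alpha, foxtrot, india, golf]
i=0: L=alpha R=alpha -> agree -> alpha
i=1: L=charlie, R=delta=BASE -> take LEFT -> charlie
i=2: L=delta R=delta -> agree -> delta
i=3: BASE=golf L=foxtrot R=alpha all differ -> CONFLICT
i=4: L=charlie, R=foxtrot=BASE -> take LEFT -> charlie
i=5: L=india R=india -> agree -> india
i=6: L=india=BASE, R=golf -> take RIGHT -> golf
Conflict count: 1

Answer: 1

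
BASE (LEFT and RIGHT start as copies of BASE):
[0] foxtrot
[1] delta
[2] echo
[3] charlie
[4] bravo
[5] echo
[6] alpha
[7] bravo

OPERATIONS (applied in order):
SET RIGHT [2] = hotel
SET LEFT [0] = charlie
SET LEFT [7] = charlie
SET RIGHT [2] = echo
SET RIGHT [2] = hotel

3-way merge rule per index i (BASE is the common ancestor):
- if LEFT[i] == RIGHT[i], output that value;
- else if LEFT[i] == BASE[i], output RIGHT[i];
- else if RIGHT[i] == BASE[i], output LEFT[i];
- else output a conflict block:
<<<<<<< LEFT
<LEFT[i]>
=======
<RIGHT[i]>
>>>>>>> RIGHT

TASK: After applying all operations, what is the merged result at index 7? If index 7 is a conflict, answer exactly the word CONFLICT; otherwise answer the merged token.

Answer: charlie

Derivation:
Final LEFT:  [charlie, delta, echo, charlie, bravo, echo, alpha, charlie]
Final RIGHT: [foxtrot, delta, hotel, charlie, bravo, echo, alpha, bravo]
i=0: L=charlie, R=foxtrot=BASE -> take LEFT -> charlie
i=1: L=delta R=delta -> agree -> delta
i=2: L=echo=BASE, R=hotel -> take RIGHT -> hotel
i=3: L=charlie R=charlie -> agree -> charlie
i=4: L=bravo R=bravo -> agree -> bravo
i=5: L=echo R=echo -> agree -> echo
i=6: L=alpha R=alpha -> agree -> alpha
i=7: L=charlie, R=bravo=BASE -> take LEFT -> charlie
Index 7 -> charlie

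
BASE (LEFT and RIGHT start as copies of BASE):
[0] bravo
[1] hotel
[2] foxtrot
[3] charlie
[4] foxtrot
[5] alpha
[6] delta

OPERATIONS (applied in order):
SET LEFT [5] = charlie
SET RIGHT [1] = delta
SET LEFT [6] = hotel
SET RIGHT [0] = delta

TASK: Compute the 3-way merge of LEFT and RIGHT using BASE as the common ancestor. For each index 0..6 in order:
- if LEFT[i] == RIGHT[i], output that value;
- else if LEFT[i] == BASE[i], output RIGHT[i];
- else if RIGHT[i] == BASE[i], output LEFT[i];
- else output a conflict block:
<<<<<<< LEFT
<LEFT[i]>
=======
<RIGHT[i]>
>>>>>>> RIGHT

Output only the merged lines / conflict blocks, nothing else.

Answer: delta
delta
foxtrot
charlie
foxtrot
charlie
hotel

Derivation:
Final LEFT:  [bravo, hotel, foxtrot, charlie, foxtrot, charlie, hotel]
Final RIGHT: [delta, delta, foxtrot, charlie, foxtrot, alpha, delta]
i=0: L=bravo=BASE, R=delta -> take RIGHT -> delta
i=1: L=hotel=BASE, R=delta -> take RIGHT -> delta
i=2: L=foxtrot R=foxtrot -> agree -> foxtrot
i=3: L=charlie R=charlie -> agree -> charlie
i=4: L=foxtrot R=foxtrot -> agree -> foxtrot
i=5: L=charlie, R=alpha=BASE -> take LEFT -> charlie
i=6: L=hotel, R=delta=BASE -> take LEFT -> hotel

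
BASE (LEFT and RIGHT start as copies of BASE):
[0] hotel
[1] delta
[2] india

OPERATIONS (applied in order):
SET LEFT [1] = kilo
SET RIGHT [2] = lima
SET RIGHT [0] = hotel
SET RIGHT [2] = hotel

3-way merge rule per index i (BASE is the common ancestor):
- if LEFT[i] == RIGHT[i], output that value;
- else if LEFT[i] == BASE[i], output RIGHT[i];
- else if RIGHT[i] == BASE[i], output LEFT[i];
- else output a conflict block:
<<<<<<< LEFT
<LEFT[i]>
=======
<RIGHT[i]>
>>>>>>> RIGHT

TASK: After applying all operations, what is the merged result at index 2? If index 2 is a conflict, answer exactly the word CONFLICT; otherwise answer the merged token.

Answer: hotel

Derivation:
Final LEFT:  [hotel, kilo, india]
Final RIGHT: [hotel, delta, hotel]
i=0: L=hotel R=hotel -> agree -> hotel
i=1: L=kilo, R=delta=BASE -> take LEFT -> kilo
i=2: L=india=BASE, R=hotel -> take RIGHT -> hotel
Index 2 -> hotel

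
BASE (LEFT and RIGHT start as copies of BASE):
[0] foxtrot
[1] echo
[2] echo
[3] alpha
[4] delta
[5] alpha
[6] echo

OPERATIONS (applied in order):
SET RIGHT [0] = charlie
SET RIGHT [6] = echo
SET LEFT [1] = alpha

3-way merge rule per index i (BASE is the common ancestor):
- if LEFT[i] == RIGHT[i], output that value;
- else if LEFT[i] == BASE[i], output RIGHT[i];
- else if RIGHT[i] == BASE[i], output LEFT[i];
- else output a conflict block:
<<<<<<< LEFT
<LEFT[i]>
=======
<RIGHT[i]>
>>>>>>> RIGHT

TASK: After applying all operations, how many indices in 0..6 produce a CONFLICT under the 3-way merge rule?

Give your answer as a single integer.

Final LEFT:  [foxtrot, alpha, echo, alpha, delta, alpha, echo]
Final RIGHT: [charlie, echo, echo, alpha, delta, alpha, echo]
i=0: L=foxtrot=BASE, R=charlie -> take RIGHT -> charlie
i=1: L=alpha, R=echo=BASE -> take LEFT -> alpha
i=2: L=echo R=echo -> agree -> echo
i=3: L=alpha R=alpha -> agree -> alpha
i=4: L=delta R=delta -> agree -> delta
i=5: L=alpha R=alpha -> agree -> alpha
i=6: L=echo R=echo -> agree -> echo
Conflict count: 0

Answer: 0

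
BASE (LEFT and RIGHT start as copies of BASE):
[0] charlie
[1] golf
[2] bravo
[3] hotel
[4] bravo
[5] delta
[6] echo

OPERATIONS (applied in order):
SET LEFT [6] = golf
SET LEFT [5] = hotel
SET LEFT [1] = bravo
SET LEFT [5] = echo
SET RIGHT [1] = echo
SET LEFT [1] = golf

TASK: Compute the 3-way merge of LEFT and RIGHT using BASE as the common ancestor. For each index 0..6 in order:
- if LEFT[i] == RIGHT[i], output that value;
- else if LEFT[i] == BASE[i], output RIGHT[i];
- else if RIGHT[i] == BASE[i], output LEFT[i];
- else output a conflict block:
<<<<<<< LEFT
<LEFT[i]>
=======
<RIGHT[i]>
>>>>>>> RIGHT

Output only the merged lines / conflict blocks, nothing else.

Final LEFT:  [charlie, golf, bravo, hotel, bravo, echo, golf]
Final RIGHT: [charlie, echo, bravo, hotel, bravo, delta, echo]
i=0: L=charlie R=charlie -> agree -> charlie
i=1: L=golf=BASE, R=echo -> take RIGHT -> echo
i=2: L=bravo R=bravo -> agree -> bravo
i=3: L=hotel R=hotel -> agree -> hotel
i=4: L=bravo R=bravo -> agree -> bravo
i=5: L=echo, R=delta=BASE -> take LEFT -> echo
i=6: L=golf, R=echo=BASE -> take LEFT -> golf

Answer: charlie
echo
bravo
hotel
bravo
echo
golf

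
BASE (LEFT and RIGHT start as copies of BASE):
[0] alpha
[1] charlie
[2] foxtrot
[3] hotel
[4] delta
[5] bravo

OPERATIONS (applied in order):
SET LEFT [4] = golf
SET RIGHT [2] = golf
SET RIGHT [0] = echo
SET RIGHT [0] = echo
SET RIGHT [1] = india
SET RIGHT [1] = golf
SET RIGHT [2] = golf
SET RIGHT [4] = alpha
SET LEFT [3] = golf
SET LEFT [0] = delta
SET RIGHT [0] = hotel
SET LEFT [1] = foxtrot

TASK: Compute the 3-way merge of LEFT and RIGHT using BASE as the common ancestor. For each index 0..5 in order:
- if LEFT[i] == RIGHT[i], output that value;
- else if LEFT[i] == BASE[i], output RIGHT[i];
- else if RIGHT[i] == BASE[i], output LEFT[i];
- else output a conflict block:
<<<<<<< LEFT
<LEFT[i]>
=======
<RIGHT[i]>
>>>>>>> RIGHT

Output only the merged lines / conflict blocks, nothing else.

Final LEFT:  [delta, foxtrot, foxtrot, golf, golf, bravo]
Final RIGHT: [hotel, golf, golf, hotel, alpha, bravo]
i=0: BASE=alpha L=delta R=hotel all differ -> CONFLICT
i=1: BASE=charlie L=foxtrot R=golf all differ -> CONFLICT
i=2: L=foxtrot=BASE, R=golf -> take RIGHT -> golf
i=3: L=golf, R=hotel=BASE -> take LEFT -> golf
i=4: BASE=delta L=golf R=alpha all differ -> CONFLICT
i=5: L=bravo R=bravo -> agree -> bravo

Answer: <<<<<<< LEFT
delta
=======
hotel
>>>>>>> RIGHT
<<<<<<< LEFT
foxtrot
=======
golf
>>>>>>> RIGHT
golf
golf
<<<<<<< LEFT
golf
=======
alpha
>>>>>>> RIGHT
bravo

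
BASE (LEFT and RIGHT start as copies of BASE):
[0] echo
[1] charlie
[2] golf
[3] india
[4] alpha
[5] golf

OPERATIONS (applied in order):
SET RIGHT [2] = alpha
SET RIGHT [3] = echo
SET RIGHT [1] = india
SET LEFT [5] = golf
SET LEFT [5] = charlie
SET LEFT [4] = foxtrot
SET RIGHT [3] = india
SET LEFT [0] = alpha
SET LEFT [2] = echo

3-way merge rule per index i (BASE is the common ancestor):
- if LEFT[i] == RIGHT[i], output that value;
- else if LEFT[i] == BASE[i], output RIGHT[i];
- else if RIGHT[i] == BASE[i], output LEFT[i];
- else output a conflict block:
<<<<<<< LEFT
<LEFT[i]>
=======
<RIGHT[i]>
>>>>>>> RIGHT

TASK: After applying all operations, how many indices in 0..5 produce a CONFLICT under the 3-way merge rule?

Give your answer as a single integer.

Answer: 1

Derivation:
Final LEFT:  [alpha, charlie, echo, india, foxtrot, charlie]
Final RIGHT: [echo, india, alpha, india, alpha, golf]
i=0: L=alpha, R=echo=BASE -> take LEFT -> alpha
i=1: L=charlie=BASE, R=india -> take RIGHT -> india
i=2: BASE=golf L=echo R=alpha all differ -> CONFLICT
i=3: L=india R=india -> agree -> india
i=4: L=foxtrot, R=alpha=BASE -> take LEFT -> foxtrot
i=5: L=charlie, R=golf=BASE -> take LEFT -> charlie
Conflict count: 1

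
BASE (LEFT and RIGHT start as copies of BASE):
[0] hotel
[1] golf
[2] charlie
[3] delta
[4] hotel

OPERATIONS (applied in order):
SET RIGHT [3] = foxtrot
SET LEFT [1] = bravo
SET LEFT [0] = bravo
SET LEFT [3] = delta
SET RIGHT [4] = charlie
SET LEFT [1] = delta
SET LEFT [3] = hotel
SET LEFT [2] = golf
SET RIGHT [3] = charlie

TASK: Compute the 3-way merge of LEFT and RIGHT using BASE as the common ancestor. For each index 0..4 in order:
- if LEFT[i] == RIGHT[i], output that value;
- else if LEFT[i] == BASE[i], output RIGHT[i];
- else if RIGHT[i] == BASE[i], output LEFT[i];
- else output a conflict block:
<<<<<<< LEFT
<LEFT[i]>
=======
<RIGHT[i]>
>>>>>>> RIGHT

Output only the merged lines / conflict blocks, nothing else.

Answer: bravo
delta
golf
<<<<<<< LEFT
hotel
=======
charlie
>>>>>>> RIGHT
charlie

Derivation:
Final LEFT:  [bravo, delta, golf, hotel, hotel]
Final RIGHT: [hotel, golf, charlie, charlie, charlie]
i=0: L=bravo, R=hotel=BASE -> take LEFT -> bravo
i=1: L=delta, R=golf=BASE -> take LEFT -> delta
i=2: L=golf, R=charlie=BASE -> take LEFT -> golf
i=3: BASE=delta L=hotel R=charlie all differ -> CONFLICT
i=4: L=hotel=BASE, R=charlie -> take RIGHT -> charlie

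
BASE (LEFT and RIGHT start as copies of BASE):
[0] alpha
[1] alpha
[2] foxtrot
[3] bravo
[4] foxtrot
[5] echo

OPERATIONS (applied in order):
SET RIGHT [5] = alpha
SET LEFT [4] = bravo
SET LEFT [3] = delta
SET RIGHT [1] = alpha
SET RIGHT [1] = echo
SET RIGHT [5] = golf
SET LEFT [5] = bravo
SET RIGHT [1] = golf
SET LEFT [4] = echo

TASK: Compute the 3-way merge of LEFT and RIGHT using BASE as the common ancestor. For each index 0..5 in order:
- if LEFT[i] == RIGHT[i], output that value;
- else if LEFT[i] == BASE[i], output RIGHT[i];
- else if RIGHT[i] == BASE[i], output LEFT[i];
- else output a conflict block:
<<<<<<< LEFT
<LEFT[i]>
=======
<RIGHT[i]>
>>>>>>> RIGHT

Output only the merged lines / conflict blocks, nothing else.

Answer: alpha
golf
foxtrot
delta
echo
<<<<<<< LEFT
bravo
=======
golf
>>>>>>> RIGHT

Derivation:
Final LEFT:  [alpha, alpha, foxtrot, delta, echo, bravo]
Final RIGHT: [alpha, golf, foxtrot, bravo, foxtrot, golf]
i=0: L=alpha R=alpha -> agree -> alpha
i=1: L=alpha=BASE, R=golf -> take RIGHT -> golf
i=2: L=foxtrot R=foxtrot -> agree -> foxtrot
i=3: L=delta, R=bravo=BASE -> take LEFT -> delta
i=4: L=echo, R=foxtrot=BASE -> take LEFT -> echo
i=5: BASE=echo L=bravo R=golf all differ -> CONFLICT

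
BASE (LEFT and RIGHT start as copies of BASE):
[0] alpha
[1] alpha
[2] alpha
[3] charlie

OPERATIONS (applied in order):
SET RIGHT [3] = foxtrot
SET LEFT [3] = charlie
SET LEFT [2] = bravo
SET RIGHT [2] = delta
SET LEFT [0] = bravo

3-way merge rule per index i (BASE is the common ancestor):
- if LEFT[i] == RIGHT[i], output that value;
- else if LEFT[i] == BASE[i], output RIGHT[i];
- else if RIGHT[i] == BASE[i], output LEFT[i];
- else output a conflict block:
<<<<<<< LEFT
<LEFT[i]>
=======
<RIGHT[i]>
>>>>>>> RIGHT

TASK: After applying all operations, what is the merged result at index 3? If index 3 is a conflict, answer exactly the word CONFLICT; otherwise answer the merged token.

Answer: foxtrot

Derivation:
Final LEFT:  [bravo, alpha, bravo, charlie]
Final RIGHT: [alpha, alpha, delta, foxtrot]
i=0: L=bravo, R=alpha=BASE -> take LEFT -> bravo
i=1: L=alpha R=alpha -> agree -> alpha
i=2: BASE=alpha L=bravo R=delta all differ -> CONFLICT
i=3: L=charlie=BASE, R=foxtrot -> take RIGHT -> foxtrot
Index 3 -> foxtrot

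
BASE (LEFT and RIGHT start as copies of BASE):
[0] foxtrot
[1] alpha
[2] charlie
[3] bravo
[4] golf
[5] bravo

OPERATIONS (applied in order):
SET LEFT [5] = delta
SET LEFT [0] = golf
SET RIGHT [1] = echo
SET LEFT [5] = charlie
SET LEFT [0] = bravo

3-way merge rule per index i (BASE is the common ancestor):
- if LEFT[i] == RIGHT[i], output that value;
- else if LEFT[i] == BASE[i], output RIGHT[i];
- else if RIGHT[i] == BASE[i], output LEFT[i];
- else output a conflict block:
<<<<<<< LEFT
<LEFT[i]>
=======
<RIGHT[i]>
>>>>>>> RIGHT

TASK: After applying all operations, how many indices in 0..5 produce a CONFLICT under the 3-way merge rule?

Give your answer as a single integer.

Final LEFT:  [bravo, alpha, charlie, bravo, golf, charlie]
Final RIGHT: [foxtrot, echo, charlie, bravo, golf, bravo]
i=0: L=bravo, R=foxtrot=BASE -> take LEFT -> bravo
i=1: L=alpha=BASE, R=echo -> take RIGHT -> echo
i=2: L=charlie R=charlie -> agree -> charlie
i=3: L=bravo R=bravo -> agree -> bravo
i=4: L=golf R=golf -> agree -> golf
i=5: L=charlie, R=bravo=BASE -> take LEFT -> charlie
Conflict count: 0

Answer: 0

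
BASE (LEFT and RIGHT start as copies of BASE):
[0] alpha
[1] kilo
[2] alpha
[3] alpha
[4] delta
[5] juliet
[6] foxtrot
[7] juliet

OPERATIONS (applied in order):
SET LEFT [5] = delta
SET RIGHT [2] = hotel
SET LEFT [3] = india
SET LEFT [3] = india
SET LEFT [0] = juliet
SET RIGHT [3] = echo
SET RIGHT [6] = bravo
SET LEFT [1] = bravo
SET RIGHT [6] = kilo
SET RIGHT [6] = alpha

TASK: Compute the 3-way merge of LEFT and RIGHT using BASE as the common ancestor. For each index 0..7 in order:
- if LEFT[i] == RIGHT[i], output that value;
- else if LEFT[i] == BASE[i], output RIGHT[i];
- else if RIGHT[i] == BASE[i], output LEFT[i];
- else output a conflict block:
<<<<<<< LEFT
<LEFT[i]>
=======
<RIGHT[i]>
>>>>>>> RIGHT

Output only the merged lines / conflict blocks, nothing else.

Answer: juliet
bravo
hotel
<<<<<<< LEFT
india
=======
echo
>>>>>>> RIGHT
delta
delta
alpha
juliet

Derivation:
Final LEFT:  [juliet, bravo, alpha, india, delta, delta, foxtrot, juliet]
Final RIGHT: [alpha, kilo, hotel, echo, delta, juliet, alpha, juliet]
i=0: L=juliet, R=alpha=BASE -> take LEFT -> juliet
i=1: L=bravo, R=kilo=BASE -> take LEFT -> bravo
i=2: L=alpha=BASE, R=hotel -> take RIGHT -> hotel
i=3: BASE=alpha L=india R=echo all differ -> CONFLICT
i=4: L=delta R=delta -> agree -> delta
i=5: L=delta, R=juliet=BASE -> take LEFT -> delta
i=6: L=foxtrot=BASE, R=alpha -> take RIGHT -> alpha
i=7: L=juliet R=juliet -> agree -> juliet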